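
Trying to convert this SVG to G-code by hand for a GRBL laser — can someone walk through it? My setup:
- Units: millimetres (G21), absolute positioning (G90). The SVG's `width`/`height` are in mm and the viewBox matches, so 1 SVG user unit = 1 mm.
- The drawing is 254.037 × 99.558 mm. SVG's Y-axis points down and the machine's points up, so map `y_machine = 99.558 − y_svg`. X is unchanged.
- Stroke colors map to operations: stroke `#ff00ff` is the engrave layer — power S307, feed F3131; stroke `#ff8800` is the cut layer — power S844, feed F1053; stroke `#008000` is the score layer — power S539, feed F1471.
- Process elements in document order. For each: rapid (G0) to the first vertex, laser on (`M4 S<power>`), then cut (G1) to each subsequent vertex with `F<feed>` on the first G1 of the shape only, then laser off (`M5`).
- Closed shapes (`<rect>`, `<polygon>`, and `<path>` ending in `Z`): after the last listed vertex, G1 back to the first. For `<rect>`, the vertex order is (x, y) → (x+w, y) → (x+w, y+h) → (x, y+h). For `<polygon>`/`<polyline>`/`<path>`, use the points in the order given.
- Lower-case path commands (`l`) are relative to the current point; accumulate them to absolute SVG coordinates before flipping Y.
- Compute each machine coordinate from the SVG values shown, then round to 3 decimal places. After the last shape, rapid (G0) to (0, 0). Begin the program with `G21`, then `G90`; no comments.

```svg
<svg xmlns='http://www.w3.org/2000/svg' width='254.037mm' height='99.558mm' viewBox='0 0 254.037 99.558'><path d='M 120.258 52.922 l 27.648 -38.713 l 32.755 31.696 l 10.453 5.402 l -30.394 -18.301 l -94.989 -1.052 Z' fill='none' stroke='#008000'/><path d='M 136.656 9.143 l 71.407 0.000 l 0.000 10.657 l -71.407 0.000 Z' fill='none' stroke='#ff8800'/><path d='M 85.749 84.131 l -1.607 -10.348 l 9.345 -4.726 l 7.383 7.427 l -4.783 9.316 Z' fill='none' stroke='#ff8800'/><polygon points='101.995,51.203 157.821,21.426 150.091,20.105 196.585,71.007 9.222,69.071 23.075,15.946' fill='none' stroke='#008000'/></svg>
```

viewBox `0 0 254.037 99.558` with mm width/height → 1 unit = 1 mm. Flip: y_m = 99.558 − y_svg.

**Shape 1** — `<path>` closed polygon, stroke `#008000` → score (S539, F1471). Machine vertices: (120.258,46.636) → (147.906,85.349) → (180.661,53.653) → (191.114,48.251) → (160.720,66.552) → (65.731,67.604) → (120.258,46.636). Closed: final G1 returns to the first vertex.

**Shape 2** — `<path>` rectangle, stroke `#ff8800` → cut (S844, F1053). Machine vertices: (136.656,90.415) → (208.063,90.415) → (208.063,79.758) → (136.656,79.758) → (136.656,90.415). Closed: final G1 returns to the first vertex.

**Shape 3** — `<path>` regular polygon, stroke `#ff8800` → cut (S844, F1053). Machine vertices: (85.749,15.427) → (84.142,25.775) → (93.487,30.501) → (100.870,23.074) → (96.087,13.758) → (85.749,15.427). Closed: final G1 returns to the first vertex.

**Shape 4** — `<polygon>` closed polygon, stroke `#008000` → score (S539, F1471). Machine vertices: (101.995,48.355) → (157.821,78.132) → (150.091,79.453) → (196.585,28.551) → (9.222,30.487) → (23.075,83.612) → (101.995,48.355). Closed: final G1 returns to the first vertex.

G21
G90
G0 X120.258 Y46.636
M4 S539
G1 X147.906 Y85.349 F1471
G1 X180.661 Y53.653
G1 X191.114 Y48.251
G1 X160.720 Y66.552
G1 X65.731 Y67.604
G1 X120.258 Y46.636
M5
G0 X136.656 Y90.415
M4 S844
G1 X208.063 Y90.415 F1053
G1 X208.063 Y79.758
G1 X136.656 Y79.758
G1 X136.656 Y90.415
M5
G0 X85.749 Y15.427
M4 S844
G1 X84.142 Y25.775 F1053
G1 X93.487 Y30.501
G1 X100.870 Y23.074
G1 X96.087 Y13.758
G1 X85.749 Y15.427
M5
G0 X101.995 Y48.355
M4 S539
G1 X157.821 Y78.132 F1471
G1 X150.091 Y79.453
G1 X196.585 Y28.551
G1 X9.222 Y30.487
G1 X23.075 Y83.612
G1 X101.995 Y48.355
M5
G0 X0.000 Y0.000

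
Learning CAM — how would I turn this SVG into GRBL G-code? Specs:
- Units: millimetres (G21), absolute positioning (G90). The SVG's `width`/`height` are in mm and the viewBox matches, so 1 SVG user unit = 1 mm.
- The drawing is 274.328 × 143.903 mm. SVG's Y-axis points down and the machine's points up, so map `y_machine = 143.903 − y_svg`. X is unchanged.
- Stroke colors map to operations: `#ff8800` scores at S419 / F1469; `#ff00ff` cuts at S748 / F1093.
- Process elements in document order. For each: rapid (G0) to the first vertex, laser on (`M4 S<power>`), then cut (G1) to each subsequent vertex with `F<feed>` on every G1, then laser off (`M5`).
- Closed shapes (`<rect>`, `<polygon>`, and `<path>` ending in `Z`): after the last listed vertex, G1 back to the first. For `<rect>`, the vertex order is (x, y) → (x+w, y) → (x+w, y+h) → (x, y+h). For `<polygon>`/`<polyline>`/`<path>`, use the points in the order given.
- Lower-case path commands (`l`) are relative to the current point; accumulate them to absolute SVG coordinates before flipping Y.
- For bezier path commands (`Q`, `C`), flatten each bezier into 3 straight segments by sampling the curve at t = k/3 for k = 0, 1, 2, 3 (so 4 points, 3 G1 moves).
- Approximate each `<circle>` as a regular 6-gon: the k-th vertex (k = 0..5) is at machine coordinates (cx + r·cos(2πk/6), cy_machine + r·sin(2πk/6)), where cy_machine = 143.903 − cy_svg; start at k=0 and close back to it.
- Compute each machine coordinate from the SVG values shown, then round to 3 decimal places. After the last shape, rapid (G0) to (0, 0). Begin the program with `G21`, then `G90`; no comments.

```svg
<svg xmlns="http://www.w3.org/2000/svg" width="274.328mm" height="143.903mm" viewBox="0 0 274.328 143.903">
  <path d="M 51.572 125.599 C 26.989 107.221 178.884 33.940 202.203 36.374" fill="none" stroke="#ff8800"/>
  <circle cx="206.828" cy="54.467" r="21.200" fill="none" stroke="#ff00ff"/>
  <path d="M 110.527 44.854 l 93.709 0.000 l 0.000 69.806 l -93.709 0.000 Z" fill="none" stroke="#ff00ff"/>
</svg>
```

viewBox `0 0 274.328 143.903` with mm width/height → 1 unit = 1 mm. Flip: y_m = 143.903 − y_svg.

**Shape 1** — `<path>` cubic bezier, stroke `#ff8800` → score (S419, F1469). Control points (SVG): P0=(51.572,125.599), P1=(26.989,107.221), P2=(178.884,33.940), P3=(202.203,36.374); sampled at t=k/3. Machine vertices: (51.572,18.304) → (74.517,50.145) → (147.324,89.562) → (202.203,107.529). Open path.

**Shape 2** — `<circle>` circle, stroke `#ff00ff` → cut (S748, F1093). Machine vertices: (228.028,89.436) → (217.428,107.796) → (196.228,107.796) → (185.628,89.436) → (196.228,71.076) → (217.428,71.076) → (228.028,89.436). Closed: final G1 returns to the first vertex.

**Shape 3** — `<path>` rectangle, stroke `#ff00ff` → cut (S748, F1093). Machine vertices: (110.527,99.049) → (204.236,99.049) → (204.236,29.243) → (110.527,29.243) → (110.527,99.049). Closed: final G1 returns to the first vertex.

G21
G90
G0 X51.572 Y18.304
M4 S419
G1 X74.517 Y50.145 F1469
G1 X147.324 Y89.562 F1469
G1 X202.203 Y107.529 F1469
M5
G0 X228.028 Y89.436
M4 S748
G1 X217.428 Y107.796 F1093
G1 X196.228 Y107.796 F1093
G1 X185.628 Y89.436 F1093
G1 X196.228 Y71.076 F1093
G1 X217.428 Y71.076 F1093
G1 X228.028 Y89.436 F1093
M5
G0 X110.527 Y99.049
M4 S748
G1 X204.236 Y99.049 F1093
G1 X204.236 Y29.243 F1093
G1 X110.527 Y29.243 F1093
G1 X110.527 Y99.049 F1093
M5
G0 X0.000 Y0.000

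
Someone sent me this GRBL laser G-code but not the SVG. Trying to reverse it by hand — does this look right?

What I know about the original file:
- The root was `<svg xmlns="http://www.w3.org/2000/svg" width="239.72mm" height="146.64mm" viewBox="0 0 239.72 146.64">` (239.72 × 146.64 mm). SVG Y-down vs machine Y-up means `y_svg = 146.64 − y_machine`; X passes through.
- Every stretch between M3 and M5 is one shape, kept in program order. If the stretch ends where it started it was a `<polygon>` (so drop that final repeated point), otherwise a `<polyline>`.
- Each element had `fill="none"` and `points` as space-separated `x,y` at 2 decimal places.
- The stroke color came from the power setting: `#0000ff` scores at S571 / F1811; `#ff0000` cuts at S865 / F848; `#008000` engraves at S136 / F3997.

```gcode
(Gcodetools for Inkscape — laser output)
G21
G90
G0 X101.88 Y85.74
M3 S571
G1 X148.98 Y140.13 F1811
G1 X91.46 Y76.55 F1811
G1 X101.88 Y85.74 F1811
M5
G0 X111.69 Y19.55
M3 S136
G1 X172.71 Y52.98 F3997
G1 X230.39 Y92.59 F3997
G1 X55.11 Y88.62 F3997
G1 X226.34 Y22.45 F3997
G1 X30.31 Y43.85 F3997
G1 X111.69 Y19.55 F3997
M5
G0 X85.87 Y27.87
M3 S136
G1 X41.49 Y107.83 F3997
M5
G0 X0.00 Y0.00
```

Machine Y-up, SVG Y-down with viewBox height 146.64, so y_svg = 146.64 − y_machine; X carries over.

Run 1: S571 ⇒ score layer `#0000ff`. The run returns to its start, so emit a `<polygon>` with points (Y-flipped): 101.88,60.90 148.98,6.51 91.46,70.09.

Run 2: the run's S136 means `#008000` (engrave). The run returns to its start, so emit a `<polygon>` with points (Y-flipped): 111.69,127.09 172.71,93.66 230.39,54.05 55.11,58.02 226.34,124.19 30.31,102.79.

Run 3: power S136 maps to stroke `#008000` (engrave). The run is open, so emit a `<polyline>` with points (Y-flipped): 85.87,118.77 41.49,38.81.

<svg xmlns="http://www.w3.org/2000/svg" width="239.72mm" height="146.64mm" viewBox="0 0 239.72 146.64">
  <polygon points="101.88,60.90 148.98,6.51 91.46,70.09" fill="none" stroke="#0000ff"/>
  <polygon points="111.69,127.09 172.71,93.66 230.39,54.05 55.11,58.02 226.34,124.19 30.31,102.79" fill="none" stroke="#008000"/>
  <polyline points="85.87,118.77 41.49,38.81" fill="none" stroke="#008000"/>
</svg>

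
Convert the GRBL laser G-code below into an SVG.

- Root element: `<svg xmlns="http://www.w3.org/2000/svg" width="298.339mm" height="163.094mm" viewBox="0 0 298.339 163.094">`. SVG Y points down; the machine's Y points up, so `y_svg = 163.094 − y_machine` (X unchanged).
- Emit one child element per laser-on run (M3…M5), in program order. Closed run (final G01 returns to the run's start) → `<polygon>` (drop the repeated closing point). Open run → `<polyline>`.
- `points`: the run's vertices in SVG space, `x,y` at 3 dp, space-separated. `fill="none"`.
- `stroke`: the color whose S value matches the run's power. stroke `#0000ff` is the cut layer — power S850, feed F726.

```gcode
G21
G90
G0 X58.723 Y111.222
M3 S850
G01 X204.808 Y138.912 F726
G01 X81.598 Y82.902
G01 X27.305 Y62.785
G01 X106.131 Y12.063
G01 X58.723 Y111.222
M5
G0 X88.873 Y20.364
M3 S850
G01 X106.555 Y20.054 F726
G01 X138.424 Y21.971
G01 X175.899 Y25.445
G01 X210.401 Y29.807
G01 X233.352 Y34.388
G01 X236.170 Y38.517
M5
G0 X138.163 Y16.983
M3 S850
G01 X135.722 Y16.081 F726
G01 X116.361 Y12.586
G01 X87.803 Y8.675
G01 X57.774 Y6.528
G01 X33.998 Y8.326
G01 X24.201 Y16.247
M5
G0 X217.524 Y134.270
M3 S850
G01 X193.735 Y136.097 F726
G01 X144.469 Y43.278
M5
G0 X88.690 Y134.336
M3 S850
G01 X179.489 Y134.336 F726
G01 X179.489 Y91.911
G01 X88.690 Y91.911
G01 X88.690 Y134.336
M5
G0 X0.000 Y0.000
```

<svg xmlns="http://www.w3.org/2000/svg" width="298.339mm" height="163.094mm" viewBox="0 0 298.339 163.094">
  <polygon points="58.723,51.872 204.808,24.182 81.598,80.192 27.305,100.309 106.131,151.031" fill="none" stroke="#0000ff"/>
  <polyline points="88.873,142.730 106.555,143.040 138.424,141.123 175.899,137.649 210.401,133.287 233.352,128.706 236.170,124.577" fill="none" stroke="#0000ff"/>
  <polyline points="138.163,146.111 135.722,147.013 116.361,150.508 87.803,154.419 57.774,156.566 33.998,154.768 24.201,146.847" fill="none" stroke="#0000ff"/>
  <polyline points="217.524,28.824 193.735,26.997 144.469,119.816" fill="none" stroke="#0000ff"/>
  <polygon points="88.690,28.758 179.489,28.758 179.489,71.183 88.690,71.183" fill="none" stroke="#0000ff"/>
</svg>

Each laser-on run becomes one SVG element. Flip Y back into SVG space with y_svg = 163.094 − y_machine. Every run uses S850, so all elements get stroke `#0000ff` (cut).

Run 1: The run returns to its start, so emit a `<polygon>` with points (Y-flipped): 58.723,51.872 204.808,24.182 81.598,80.192 27.305,100.309 106.131,151.031.

Run 2: The run is open, so emit a `<polyline>` with points (Y-flipped): 88.873,142.730 106.555,143.040 138.424,141.123 175.899,137.649 210.401,133.287 233.352,128.706 236.170,124.577.

Run 3: The run is open, so emit a `<polyline>` with points (Y-flipped): 138.163,146.111 135.722,147.013 116.361,150.508 87.803,154.419 57.774,156.566 33.998,154.768 24.201,146.847.

Run 4: The run is open, so emit a `<polyline>` with points (Y-flipped): 217.524,28.824 193.735,26.997 144.469,119.816.

Run 5: The run returns to its start, so emit a `<polygon>` with points (Y-flipped): 88.690,28.758 179.489,28.758 179.489,71.183 88.690,71.183.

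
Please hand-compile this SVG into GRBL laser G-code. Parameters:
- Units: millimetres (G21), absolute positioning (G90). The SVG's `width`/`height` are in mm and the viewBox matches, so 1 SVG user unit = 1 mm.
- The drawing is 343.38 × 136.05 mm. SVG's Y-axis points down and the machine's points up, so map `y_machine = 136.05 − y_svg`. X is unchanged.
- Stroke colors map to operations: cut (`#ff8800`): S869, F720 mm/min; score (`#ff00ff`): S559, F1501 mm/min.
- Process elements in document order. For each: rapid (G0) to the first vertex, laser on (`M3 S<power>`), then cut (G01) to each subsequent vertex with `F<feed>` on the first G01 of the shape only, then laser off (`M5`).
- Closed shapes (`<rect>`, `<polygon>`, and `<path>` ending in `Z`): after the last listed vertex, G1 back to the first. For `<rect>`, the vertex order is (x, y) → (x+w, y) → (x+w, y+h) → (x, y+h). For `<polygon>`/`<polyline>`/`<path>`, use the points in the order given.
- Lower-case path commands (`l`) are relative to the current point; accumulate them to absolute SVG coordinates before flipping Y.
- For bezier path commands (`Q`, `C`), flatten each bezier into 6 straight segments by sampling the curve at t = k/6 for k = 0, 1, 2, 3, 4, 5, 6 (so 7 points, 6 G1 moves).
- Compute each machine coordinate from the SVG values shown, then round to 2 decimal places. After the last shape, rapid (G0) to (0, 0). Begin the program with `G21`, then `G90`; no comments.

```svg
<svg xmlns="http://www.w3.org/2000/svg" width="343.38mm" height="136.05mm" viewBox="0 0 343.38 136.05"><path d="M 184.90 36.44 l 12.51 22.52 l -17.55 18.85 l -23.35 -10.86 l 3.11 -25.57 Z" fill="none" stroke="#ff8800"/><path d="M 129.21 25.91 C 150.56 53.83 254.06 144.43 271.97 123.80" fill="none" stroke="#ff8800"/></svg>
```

G21
G90
G0 X184.90 Y99.61
M3 S869
G01 X197.41 Y77.09 F720
G01 X179.86 Y58.24
G01 X156.51 Y69.10
G01 X159.62 Y94.67
G01 X184.90 Y99.61
M5
G0 X129.21 Y110.14
M3 S869
G01 X145.95 Y91.76 F720
G01 X171.73 Y67.77
G01 X201.88 Y42.99
G01 X231.74 Y22.26
G01 X256.66 Y10.40
G01 X271.97 Y12.25
M5
G0 X0.00 Y0.00

Since the viewBox matches the mm dimensions, user units are millimetres directly. The only transform is the Y-flip y_m = 136.05 − y_svg.

Shape 1 is a regular polygon drawn with `<path>`. Its stroke #ff8800 means cut at S869, F720. After flipping Y the toolpath is (184.90,99.61) → (197.41,77.09) → (179.86,58.24) → (156.51,69.10) → (159.62,94.67) → (184.90,99.61), returning to the start.

Shape 2 is a cubic bezier drawn with `<path>`. Its stroke #ff8800 means cut at S869, F720. After flipping Y the toolpath is (129.21,110.14) → (145.95,91.76) → (171.73,67.77) → (201.88,42.99) → (231.74,22.26) → (256.66,10.40) → (271.97,12.25).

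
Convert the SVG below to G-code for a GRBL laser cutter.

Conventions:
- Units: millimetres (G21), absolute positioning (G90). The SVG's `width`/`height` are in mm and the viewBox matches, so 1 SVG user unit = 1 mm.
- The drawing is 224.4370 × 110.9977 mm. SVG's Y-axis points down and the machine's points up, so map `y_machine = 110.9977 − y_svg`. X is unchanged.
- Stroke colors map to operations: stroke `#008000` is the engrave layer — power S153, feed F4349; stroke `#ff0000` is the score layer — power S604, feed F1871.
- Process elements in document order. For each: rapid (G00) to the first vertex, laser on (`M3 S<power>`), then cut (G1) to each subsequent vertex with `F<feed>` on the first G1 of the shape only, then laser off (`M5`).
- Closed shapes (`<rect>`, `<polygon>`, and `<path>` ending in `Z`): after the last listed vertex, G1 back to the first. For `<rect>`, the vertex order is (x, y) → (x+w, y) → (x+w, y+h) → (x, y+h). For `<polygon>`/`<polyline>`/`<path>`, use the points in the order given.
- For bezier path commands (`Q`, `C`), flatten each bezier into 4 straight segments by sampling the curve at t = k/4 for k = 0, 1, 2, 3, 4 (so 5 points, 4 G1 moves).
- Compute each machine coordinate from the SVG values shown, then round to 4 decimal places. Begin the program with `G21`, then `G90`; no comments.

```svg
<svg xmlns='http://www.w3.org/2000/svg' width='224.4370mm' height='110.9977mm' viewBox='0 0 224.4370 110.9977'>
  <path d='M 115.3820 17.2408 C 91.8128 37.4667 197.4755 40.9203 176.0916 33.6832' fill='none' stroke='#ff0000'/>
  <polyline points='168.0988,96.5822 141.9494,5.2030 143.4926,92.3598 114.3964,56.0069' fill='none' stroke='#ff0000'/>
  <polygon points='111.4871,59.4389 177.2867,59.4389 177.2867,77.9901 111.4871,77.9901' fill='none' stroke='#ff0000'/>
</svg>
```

G21
G90
G00 X115.3820 Y93.7569
M3 S604
G1 X117.9317 Y81.6373 F1871
G1 X144.9173 Y75.2371
G1 X172.3126 Y73.9862
G1 X176.0916 Y77.3145
M5
G00 X168.0988 Y14.4155
M3 S604
G1 X141.9494 Y105.7947 F1871
G1 X143.4926 Y18.6379
G1 X114.3964 Y54.9908
M5
G00 X111.4871 Y51.5588
M3 S604
G1 X177.2867 Y51.5588 F1871
G1 X177.2867 Y33.0076
G1 X111.4871 Y33.0076
G1 X111.4871 Y51.5588
M5

viewBox `0 0 224.4370 110.9977` with mm width/height → 1 unit = 1 mm. Flip: y_m = 110.9977 − y_svg.

**Shape 1** — `<path>` cubic bezier, stroke `#ff0000` → score (S604, F1871). Control points (SVG): P0=(115.3820,17.2408), P1=(91.8128,37.4667), P2=(197.4755,40.9203), P3=(176.0916,33.6832); sampled at t=k/4. Machine vertices: (115.3820,93.7569) → (117.9317,81.6373) → (144.9173,75.2371) → (172.3126,73.9862) → (176.0916,77.3145). Open path.

**Shape 2** — `<polyline>` open polyline, stroke `#ff0000` → score (S604, F1871). Machine vertices: (168.0988,14.4155) → (141.9494,105.7947) → (143.4926,18.6379) → (114.3964,54.9908). Open path.

**Shape 3** — `<polygon>` rectangle, stroke `#ff0000` → score (S604, F1871). Machine vertices: (111.4871,51.5588) → (177.2867,51.5588) → (177.2867,33.0076) → (111.4871,33.0076) → (111.4871,51.5588). Closed: final G1 returns to the first vertex.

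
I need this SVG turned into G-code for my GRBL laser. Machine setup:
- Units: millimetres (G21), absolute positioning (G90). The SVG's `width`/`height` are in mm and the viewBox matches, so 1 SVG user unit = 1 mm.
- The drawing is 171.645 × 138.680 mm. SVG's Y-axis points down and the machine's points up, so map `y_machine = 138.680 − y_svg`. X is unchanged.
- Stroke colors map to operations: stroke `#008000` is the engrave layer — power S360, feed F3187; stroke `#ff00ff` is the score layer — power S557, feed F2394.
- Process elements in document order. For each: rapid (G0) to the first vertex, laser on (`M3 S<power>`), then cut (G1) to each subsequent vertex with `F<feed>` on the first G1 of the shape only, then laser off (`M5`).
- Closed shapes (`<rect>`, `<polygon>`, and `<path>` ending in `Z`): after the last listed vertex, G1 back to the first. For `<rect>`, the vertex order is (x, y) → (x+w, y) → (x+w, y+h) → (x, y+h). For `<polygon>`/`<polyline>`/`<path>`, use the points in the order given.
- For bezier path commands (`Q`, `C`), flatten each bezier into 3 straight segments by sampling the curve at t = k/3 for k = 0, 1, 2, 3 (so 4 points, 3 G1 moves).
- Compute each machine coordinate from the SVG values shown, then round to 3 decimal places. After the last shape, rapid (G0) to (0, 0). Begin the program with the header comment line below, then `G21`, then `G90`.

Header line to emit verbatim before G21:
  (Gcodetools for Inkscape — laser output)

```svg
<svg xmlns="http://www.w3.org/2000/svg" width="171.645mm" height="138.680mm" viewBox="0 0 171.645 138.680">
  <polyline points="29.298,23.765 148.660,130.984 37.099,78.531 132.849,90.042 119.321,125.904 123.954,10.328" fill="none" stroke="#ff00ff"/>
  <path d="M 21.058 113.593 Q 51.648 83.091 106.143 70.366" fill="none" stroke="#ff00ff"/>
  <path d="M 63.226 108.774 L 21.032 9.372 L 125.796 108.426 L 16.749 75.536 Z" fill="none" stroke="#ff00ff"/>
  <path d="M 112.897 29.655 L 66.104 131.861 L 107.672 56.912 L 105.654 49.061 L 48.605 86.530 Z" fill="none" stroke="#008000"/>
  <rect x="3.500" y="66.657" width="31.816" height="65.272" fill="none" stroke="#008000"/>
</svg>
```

(Gcodetools for Inkscape — laser output)
G21
G90
G0 X29.298 Y114.915
M3 S557
G1 X148.660 Y7.696 F2394
G1 X37.099 Y60.149
G1 X132.849 Y48.638
G1 X119.321 Y12.776
G1 X123.954 Y128.352
M5
G0 X21.058 Y25.087
M3 S557
G1 X44.107 Y43.446 F2394
G1 X72.469 Y57.855
G1 X106.143 Y68.314
M5
G0 X63.226 Y29.906
M3 S557
G1 X21.032 Y129.308 F2394
G1 X125.796 Y30.254
G1 X16.749 Y63.144
G1 X63.226 Y29.906
M5
G0 X112.897 Y109.025
M3 S360
G1 X66.104 Y6.819 F3187
G1 X107.672 Y81.768
G1 X105.654 Y89.619
G1 X48.605 Y52.150
G1 X112.897 Y109.025
M5
G0 X3.500 Y72.023
M3 S360
G1 X35.316 Y72.023 F3187
G1 X35.316 Y6.751
G1 X3.500 Y6.751
G1 X3.500 Y72.023
M5
G0 X0.000 Y0.000

viewBox `0 0 171.645 138.680` with mm width/height → 1 unit = 1 mm. Flip: y_m = 138.680 − y_svg.

**Shape 1** — `<polyline>` open polyline, stroke `#ff00ff` → score (S557, F2394). Machine vertices: (29.298,114.915) → (148.660,7.696) → (37.099,60.149) → (132.849,48.638) → (119.321,12.776) → (123.954,128.352). Open path.

**Shape 2** — `<path>` quadratic bezier, stroke `#ff00ff` → score (S557, F2394). Control points (SVG): P0=(21.058,113.593), P1=(51.648,83.091), P2=(106.143,70.366); sampled at t=k/3. Machine vertices: (21.058,25.087) → (44.107,43.446) → (72.469,57.855) → (106.143,68.314). Open path.

**Shape 3** — `<path>` closed polygon, stroke `#ff00ff` → score (S557, F2394). Machine vertices: (63.226,29.906) → (21.032,129.308) → (125.796,30.254) → (16.749,63.144) → (63.226,29.906). Closed: final G1 returns to the first vertex.

**Shape 4** — `<path>` closed polygon, stroke `#008000` → engrave (S360, F3187). Machine vertices: (112.897,109.025) → (66.104,6.819) → (107.672,81.768) → (105.654,89.619) → (48.605,52.150) → (112.897,109.025). Closed: final G1 returns to the first vertex.

**Shape 5** — `<rect>` rectangle, stroke `#008000` → engrave (S360, F3187). Machine vertices: (3.500,72.023) → (35.316,72.023) → (35.316,6.751) → (3.500,6.751) → (3.500,72.023). Closed: final G1 returns to the first vertex.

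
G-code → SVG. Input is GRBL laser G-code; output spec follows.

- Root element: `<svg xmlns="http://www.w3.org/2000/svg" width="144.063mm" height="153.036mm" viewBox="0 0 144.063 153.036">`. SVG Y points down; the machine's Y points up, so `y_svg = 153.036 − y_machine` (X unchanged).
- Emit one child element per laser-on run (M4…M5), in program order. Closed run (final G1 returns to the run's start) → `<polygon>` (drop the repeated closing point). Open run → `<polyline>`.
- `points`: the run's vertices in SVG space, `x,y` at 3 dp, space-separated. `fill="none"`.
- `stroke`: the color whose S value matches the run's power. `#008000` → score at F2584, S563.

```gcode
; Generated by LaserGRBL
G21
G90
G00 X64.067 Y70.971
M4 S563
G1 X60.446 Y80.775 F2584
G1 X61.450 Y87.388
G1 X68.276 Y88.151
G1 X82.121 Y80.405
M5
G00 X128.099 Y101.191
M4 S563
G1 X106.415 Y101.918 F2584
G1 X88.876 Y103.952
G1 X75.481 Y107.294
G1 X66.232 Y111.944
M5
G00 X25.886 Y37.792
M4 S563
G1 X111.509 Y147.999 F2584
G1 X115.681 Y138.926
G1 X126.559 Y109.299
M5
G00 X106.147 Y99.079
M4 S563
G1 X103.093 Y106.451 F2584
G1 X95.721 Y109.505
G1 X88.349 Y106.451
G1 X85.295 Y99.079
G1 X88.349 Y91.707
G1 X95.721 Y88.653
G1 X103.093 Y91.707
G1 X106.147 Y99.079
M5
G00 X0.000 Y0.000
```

<svg xmlns="http://www.w3.org/2000/svg" width="144.063mm" height="153.036mm" viewBox="0 0 144.063 153.036">
  <polyline points="64.067,82.065 60.446,72.261 61.450,65.648 68.276,64.885 82.121,72.631" fill="none" stroke="#008000"/>
  <polyline points="128.099,51.845 106.415,51.118 88.876,49.084 75.481,45.742 66.232,41.092" fill="none" stroke="#008000"/>
  <polyline points="25.886,115.244 111.509,5.037 115.681,14.110 126.559,43.737" fill="none" stroke="#008000"/>
  <polygon points="106.147,53.957 103.093,46.585 95.721,43.531 88.349,46.585 85.295,53.957 88.349,61.329 95.721,64.383 103.093,61.329" fill="none" stroke="#008000"/>
</svg>

Each laser-on run becomes one SVG element. Flip Y back into SVG space with y_svg = 153.036 − y_machine. Every run uses S563, so all elements get stroke `#008000` (score).

Run 1: The run is open, so emit a `<polyline>` with points (Y-flipped): 64.067,82.065 60.446,72.261 61.450,65.648 68.276,64.885 82.121,72.631.

Run 2: The run is open, so emit a `<polyline>` with points (Y-flipped): 128.099,51.845 106.415,51.118 88.876,49.084 75.481,45.742 66.232,41.092.

Run 3: The run is open, so emit a `<polyline>` with points (Y-flipped): 25.886,115.244 111.509,5.037 115.681,14.110 126.559,43.737.

Run 4: The run returns to its start, so emit a `<polygon>` with points (Y-flipped): 106.147,53.957 103.093,46.585 95.721,43.531 88.349,46.585 85.295,53.957 88.349,61.329 95.721,64.383 103.093,61.329.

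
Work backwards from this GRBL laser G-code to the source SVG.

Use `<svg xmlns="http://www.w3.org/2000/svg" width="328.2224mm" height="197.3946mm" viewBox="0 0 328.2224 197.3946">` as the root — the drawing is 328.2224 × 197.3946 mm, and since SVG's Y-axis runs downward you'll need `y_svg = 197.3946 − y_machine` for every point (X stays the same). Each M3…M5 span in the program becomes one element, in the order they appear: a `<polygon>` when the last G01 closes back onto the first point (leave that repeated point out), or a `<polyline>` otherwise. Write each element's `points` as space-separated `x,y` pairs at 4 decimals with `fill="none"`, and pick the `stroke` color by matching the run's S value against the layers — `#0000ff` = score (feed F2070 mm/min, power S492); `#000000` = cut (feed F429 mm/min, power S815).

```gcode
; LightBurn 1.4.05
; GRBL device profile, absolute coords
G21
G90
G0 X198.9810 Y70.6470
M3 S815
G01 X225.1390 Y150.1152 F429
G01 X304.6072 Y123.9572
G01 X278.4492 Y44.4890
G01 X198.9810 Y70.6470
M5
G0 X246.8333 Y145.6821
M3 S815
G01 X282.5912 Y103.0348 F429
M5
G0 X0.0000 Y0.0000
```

<svg xmlns="http://www.w3.org/2000/svg" width="328.2224mm" height="197.3946mm" viewBox="0 0 328.2224 197.3946">
  <polygon points="198.9810,126.7476 225.1390,47.2794 304.6072,73.4374 278.4492,152.9056" fill="none" stroke="#000000"/>
  <polyline points="246.8333,51.7125 282.5912,94.3598" fill="none" stroke="#000000"/>
</svg>

Machine Y-up, SVG Y-down with viewBox height 197.3946, so y_svg = 197.3946 − y_machine; X carries over. Every run uses S815, so all elements get stroke `#000000` (cut).

Run 1: The run returns to its start, so emit a `<polygon>` with points (Y-flipped): 198.9810,126.7476 225.1390,47.2794 304.6072,73.4374 278.4492,152.9056.

Run 2: The run is open, so emit a `<polyline>` with points (Y-flipped): 246.8333,51.7125 282.5912,94.3598.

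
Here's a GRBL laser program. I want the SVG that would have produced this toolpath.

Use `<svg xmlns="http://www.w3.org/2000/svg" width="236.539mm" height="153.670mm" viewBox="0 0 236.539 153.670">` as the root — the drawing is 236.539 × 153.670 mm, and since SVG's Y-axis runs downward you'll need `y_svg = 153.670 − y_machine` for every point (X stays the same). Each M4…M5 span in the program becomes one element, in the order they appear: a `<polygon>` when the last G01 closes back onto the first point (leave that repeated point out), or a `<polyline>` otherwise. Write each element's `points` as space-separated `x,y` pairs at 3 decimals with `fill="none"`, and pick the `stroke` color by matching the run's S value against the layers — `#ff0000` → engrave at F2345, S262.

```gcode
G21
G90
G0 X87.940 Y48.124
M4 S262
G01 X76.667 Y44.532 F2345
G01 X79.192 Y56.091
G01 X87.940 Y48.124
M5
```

y_svg = 153.670 − y_m. Every run uses S262, so all elements get stroke `#ff0000` (engrave).

[1] closed run; points: 87.940,105.546 76.667,109.138 79.192,97.579

<svg xmlns="http://www.w3.org/2000/svg" width="236.539mm" height="153.670mm" viewBox="0 0 236.539 153.670">
  <polygon points="87.940,105.546 76.667,109.138 79.192,97.579" fill="none" stroke="#ff0000"/>
</svg>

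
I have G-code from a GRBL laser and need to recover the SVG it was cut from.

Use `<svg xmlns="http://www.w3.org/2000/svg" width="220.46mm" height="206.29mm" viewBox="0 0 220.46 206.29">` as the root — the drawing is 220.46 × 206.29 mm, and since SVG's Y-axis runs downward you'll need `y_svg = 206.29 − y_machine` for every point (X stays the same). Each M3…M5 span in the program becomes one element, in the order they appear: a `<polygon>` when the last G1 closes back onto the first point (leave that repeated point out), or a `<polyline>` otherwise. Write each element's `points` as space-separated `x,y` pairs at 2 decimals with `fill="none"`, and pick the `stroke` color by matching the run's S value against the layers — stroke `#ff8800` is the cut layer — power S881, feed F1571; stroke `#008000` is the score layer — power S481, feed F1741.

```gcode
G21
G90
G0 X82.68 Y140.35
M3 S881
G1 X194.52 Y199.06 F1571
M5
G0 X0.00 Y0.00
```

Each laser-on run becomes one SVG element. Flip Y back into SVG space with y_svg = 206.29 − y_machine. Every run uses S881, so all elements get stroke `#ff8800` (cut).

Run 1: The run is open, so emit a `<polyline>` with points (Y-flipped): 82.68,65.94 194.52,7.23.

<svg xmlns="http://www.w3.org/2000/svg" width="220.46mm" height="206.29mm" viewBox="0 0 220.46 206.29">
  <polyline points="82.68,65.94 194.52,7.23" fill="none" stroke="#ff8800"/>
</svg>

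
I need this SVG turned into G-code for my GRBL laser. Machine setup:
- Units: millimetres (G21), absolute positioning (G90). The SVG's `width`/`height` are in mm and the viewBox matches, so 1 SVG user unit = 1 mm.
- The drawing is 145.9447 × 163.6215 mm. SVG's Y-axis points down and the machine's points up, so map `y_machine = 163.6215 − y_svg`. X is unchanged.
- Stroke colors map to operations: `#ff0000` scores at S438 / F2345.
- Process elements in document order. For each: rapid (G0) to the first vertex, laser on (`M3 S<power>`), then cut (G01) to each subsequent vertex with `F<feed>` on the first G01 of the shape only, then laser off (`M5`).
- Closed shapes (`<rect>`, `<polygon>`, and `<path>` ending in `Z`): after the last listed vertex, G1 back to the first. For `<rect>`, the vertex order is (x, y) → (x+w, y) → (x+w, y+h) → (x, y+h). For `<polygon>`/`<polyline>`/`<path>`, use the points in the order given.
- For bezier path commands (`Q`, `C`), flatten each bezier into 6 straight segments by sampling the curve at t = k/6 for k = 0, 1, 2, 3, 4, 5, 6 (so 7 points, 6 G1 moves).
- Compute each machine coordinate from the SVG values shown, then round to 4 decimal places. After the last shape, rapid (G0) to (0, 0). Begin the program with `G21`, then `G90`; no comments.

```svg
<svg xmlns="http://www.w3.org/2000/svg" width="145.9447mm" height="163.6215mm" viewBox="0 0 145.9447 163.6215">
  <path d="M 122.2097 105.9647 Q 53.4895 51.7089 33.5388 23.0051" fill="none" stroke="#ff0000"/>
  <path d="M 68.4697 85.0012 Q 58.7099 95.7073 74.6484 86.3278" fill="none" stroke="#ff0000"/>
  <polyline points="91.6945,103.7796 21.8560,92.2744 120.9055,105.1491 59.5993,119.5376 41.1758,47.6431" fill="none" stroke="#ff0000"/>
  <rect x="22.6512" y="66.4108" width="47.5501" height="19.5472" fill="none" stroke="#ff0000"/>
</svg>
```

G21
G90
G0 X122.2097 Y57.6568
M3 S438
G01 X100.6577 Y75.0323 F2345
G01 X81.8151 Y90.9882
G01 X65.6819 Y105.5246
G01 X52.2581 Y118.6414
G01 X41.5437 Y130.3387
G01 X33.5388 Y140.6164
M5
G0 X68.4697 Y78.6203
M3 S438
G01 X65.9303 Y75.6095 F2345
G01 X64.8185 Y73.7146
G01 X65.1345 Y72.9356
G01 X66.8781 Y73.2724
G01 X70.0494 Y74.7251
G01 X74.6484 Y77.2937
M5
G0 X91.6945 Y59.8419
M3 S438
G01 X21.8560 Y71.3471 F2345
G01 X120.9055 Y58.4724
G01 X59.5993 Y44.0839
G01 X41.1758 Y115.9784
M5
G0 X22.6512 Y97.2107
M3 S438
G01 X70.2013 Y97.2107 F2345
G01 X70.2013 Y77.6635
G01 X22.6512 Y77.6635
G01 X22.6512 Y97.2107
M5
G0 X0.0000 Y0.0000

1 u = 1 mm; y_m = 163.6215 − y.

[1] `<path>` quadratic bezier, #ff0000→score S438 F2345: (122.2097,57.6568) → (100.6577,75.0323) → (81.8151,90.9882) → (65.6819,105.5246) → (52.2581,118.6414) → (41.5437,130.3387) → (33.5388,140.6164)

[2] `<path>` quadratic bezier, #ff0000→score S438 F2345: (68.4697,78.6203) → (65.9303,75.6095) → (64.8185,73.7146) → (65.1345,72.9356) → (66.8781,73.2724) → (70.0494,74.7251) → (74.6484,77.2937)

[3] `<polyline>` open polyline, #ff0000→score S438 F2345: (91.6945,59.8419) → (21.8560,71.3471) → (120.9055,58.4724) → (59.5993,44.0839) → (41.1758,115.9784)

[4] `<rect>` rectangle, #ff0000→score S438 F2345: (22.6512,97.2107) → (70.2013,97.2107) → (70.2013,77.6635) → (22.6512,77.6635) → (22.6512,97.2107) (closed)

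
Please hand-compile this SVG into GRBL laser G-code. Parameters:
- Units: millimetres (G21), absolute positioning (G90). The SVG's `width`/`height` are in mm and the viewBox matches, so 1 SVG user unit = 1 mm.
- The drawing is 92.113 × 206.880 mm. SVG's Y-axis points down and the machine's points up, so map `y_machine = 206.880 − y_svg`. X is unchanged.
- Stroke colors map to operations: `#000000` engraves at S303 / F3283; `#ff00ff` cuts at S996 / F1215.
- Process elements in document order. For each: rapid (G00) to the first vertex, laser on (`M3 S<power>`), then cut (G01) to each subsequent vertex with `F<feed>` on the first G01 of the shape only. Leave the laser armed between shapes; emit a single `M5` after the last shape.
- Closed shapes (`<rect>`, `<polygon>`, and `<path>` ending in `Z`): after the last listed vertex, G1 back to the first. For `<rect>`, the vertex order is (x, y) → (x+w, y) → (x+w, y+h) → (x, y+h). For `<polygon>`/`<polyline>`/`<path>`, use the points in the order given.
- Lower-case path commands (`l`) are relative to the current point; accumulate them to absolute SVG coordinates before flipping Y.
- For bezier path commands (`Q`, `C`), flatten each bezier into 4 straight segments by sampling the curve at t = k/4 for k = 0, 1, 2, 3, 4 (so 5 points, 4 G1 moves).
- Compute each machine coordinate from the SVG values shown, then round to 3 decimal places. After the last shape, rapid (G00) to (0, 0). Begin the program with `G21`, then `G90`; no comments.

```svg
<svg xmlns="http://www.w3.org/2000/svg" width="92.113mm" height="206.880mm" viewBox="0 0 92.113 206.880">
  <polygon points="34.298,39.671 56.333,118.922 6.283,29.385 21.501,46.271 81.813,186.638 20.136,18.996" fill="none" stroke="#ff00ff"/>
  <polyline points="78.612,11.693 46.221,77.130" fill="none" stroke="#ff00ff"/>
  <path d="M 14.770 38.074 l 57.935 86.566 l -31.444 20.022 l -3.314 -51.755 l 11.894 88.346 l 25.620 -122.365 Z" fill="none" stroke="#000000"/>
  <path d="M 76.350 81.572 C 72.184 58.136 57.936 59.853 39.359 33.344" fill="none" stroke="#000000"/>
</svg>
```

G21
G90
G00 X34.298 Y167.209
M3 S996
G01 X56.333 Y87.958 F1215
G01 X6.283 Y177.495
G01 X21.501 Y160.609
G01 X81.813 Y20.242
G01 X20.136 Y187.884
G01 X34.298 Y167.209
G00 X78.612 Y195.187
M3 S996
G01 X46.221 Y129.750 F1215
G00 X14.770 Y168.806
M3 S303
G01 X72.705 Y82.240 F3283
G01 X41.261 Y62.218
G01 X37.947 Y113.973
G01 X49.841 Y25.627
G01 X75.461 Y147.992
G01 X14.770 Y168.806
G00 X76.350 Y125.308
M3 S303
G01 X71.425 Y139.003 F3283
G01 X63.259 Y148.270
G01 X52.390 Y158.113
G01 X39.359 Y173.536
M5
G00 X0.000 Y0.000

1 u = 1 mm; y_m = 206.880 − y.

[1] `<polygon>` closed polygon, #ff00ff→cut S996 F1215: (34.298,167.209) → (56.333,87.958) → (6.283,177.495) → (21.501,160.609) → (81.813,20.242) → (20.136,187.884) → (34.298,167.209) (closed)

[2] `<polyline>` line segment, #ff00ff→cut S996 F1215: (78.612,195.187) → (46.221,129.750)

[3] `<path>` closed polygon, #000000→engrave S303 F3283: (14.770,168.806) → (72.705,82.240) → (41.261,62.218) → (37.947,113.973) → (49.841,25.627) → (75.461,147.992) → (14.770,168.806) (closed)

[4] `<path>` cubic bezier, #000000→engrave S303 F3283: (76.350,125.308) → (71.425,139.003) → (63.259,148.270) → (52.390,158.113) → (39.359,173.536)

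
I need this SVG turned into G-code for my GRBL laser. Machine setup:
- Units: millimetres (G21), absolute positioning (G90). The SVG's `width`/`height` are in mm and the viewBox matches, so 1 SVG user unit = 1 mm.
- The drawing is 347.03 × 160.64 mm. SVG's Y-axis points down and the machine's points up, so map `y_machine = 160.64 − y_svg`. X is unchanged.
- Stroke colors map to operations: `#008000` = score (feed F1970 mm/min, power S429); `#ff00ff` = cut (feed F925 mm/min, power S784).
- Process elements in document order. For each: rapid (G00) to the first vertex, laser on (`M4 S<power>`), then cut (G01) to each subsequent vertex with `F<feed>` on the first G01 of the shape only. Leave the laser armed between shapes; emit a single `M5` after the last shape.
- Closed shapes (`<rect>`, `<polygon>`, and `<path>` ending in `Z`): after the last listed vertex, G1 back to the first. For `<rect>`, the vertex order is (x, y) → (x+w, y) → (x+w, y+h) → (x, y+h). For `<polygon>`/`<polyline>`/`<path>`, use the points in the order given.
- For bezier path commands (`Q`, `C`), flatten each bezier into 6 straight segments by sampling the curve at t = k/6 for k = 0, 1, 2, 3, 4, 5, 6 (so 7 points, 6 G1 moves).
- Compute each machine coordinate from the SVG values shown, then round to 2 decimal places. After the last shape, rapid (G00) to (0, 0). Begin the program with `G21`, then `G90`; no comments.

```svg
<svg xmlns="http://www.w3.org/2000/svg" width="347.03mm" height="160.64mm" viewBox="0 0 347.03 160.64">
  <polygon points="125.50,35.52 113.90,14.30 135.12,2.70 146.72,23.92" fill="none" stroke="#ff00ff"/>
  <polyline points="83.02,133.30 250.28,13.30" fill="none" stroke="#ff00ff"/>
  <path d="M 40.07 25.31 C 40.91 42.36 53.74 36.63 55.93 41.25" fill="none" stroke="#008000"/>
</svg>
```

Since the viewBox matches the mm dimensions, user units are millimetres directly. The only transform is the Y-flip y_m = 160.64 − y_svg.

Shape 1 is a regular polygon drawn with `<polygon>`. Its stroke #ff00ff means cut at S784, F925. After flipping Y the toolpath is (125.50,125.12) → (113.90,146.34) → (135.12,157.94) → (146.72,136.72) → (125.50,125.12), returning to the start.

Shape 2 is a line segment drawn with `<polyline>`. Its stroke #ff00ff means cut at S784, F925. After flipping Y the toolpath is (83.02,27.34) → (250.28,147.34).

Shape 3 is a cubic bezier drawn with `<path>`. Its stroke #008000 means score at S429, F1970. After flipping Y the toolpath is (40.07,135.33) → (41.38,128.55) → (44.07,124.65) → (47.49,122.70) → (51.03,121.79) → (54.05,120.99) → (55.93,119.39).

G21
G90
G00 X125.50 Y125.12
M4 S784
G01 X113.90 Y146.34 F925
G01 X135.12 Y157.94
G01 X146.72 Y136.72
G01 X125.50 Y125.12
G00 X83.02 Y27.34
M4 S784
G01 X250.28 Y147.34 F925
G00 X40.07 Y135.33
M4 S429
G01 X41.38 Y128.55 F1970
G01 X44.07 Y124.65
G01 X47.49 Y122.70
G01 X51.03 Y121.79
G01 X54.05 Y120.99
G01 X55.93 Y119.39
M5
G00 X0.00 Y0.00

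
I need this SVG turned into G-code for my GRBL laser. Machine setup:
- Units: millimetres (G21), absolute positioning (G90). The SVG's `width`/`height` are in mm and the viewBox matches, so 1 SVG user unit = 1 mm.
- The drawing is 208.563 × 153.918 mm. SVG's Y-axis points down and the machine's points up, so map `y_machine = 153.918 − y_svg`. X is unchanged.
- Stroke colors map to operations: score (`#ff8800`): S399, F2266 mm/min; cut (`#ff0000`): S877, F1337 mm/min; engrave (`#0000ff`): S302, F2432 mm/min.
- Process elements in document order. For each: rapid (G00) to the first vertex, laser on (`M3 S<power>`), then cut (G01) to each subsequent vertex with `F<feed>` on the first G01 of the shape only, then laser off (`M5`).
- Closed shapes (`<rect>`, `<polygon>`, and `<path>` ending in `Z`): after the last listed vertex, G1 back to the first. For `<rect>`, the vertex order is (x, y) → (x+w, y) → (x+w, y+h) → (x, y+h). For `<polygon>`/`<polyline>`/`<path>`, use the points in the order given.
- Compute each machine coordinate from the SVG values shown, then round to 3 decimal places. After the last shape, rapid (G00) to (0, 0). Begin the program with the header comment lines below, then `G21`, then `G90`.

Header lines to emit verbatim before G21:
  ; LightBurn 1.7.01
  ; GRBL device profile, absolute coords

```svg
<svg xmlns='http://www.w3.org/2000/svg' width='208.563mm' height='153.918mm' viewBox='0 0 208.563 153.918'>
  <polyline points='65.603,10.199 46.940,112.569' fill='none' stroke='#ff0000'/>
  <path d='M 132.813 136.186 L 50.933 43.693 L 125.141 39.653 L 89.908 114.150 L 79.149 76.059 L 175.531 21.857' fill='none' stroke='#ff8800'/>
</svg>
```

; LightBurn 1.7.01
; GRBL device profile, absolute coords
G21
G90
G00 X65.603 Y143.719
M3 S877
G01 X46.940 Y41.349 F1337
M5
G00 X132.813 Y17.732
M3 S399
G01 X50.933 Y110.225 F2266
G01 X125.141 Y114.265
G01 X89.908 Y39.768
G01 X79.149 Y77.859
G01 X175.531 Y132.061
M5
G00 X0.000 Y0.000

Since the viewBox matches the mm dimensions, user units are millimetres directly. The only transform is the Y-flip y_m = 153.918 − y_svg.

Shape 1 is a line segment drawn with `<polyline>`. Its stroke #ff0000 means cut at S877, F1337. After flipping Y the toolpath is (65.603,143.719) → (46.940,41.349).

Shape 2 is a open polyline drawn with `<path>`. Its stroke #ff8800 means score at S399, F2266. After flipping Y the toolpath is (132.813,17.732) → (50.933,110.225) → (125.141,114.265) → (89.908,39.768) → (79.149,77.859) → (175.531,132.061).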